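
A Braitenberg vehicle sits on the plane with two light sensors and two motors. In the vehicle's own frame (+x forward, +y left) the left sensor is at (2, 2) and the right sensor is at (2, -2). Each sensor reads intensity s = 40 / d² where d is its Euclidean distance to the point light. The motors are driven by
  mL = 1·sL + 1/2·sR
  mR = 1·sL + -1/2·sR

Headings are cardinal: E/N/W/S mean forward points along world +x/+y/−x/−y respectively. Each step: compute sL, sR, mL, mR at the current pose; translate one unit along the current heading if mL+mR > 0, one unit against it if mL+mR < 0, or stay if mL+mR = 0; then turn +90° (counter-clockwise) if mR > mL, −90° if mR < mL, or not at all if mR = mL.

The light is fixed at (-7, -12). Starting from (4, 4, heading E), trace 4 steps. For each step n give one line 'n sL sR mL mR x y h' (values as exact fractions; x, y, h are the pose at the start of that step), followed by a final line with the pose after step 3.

n=0: pose=(4,4,E); sL=40/493, sR=8/73; mL=4892/35989, mR=948/35989; mL+mR=80/493 → advance +1; mR−mL=-8/73 → turn -1·90°
n=1: pose=(5,4,S); sL=5/49, sR=5/37; mL=615/3626, mR=125/3626; mL+mR=10/49 → advance +1; mR−mL=-5/37 → turn -1·90°
n=2: pose=(5,3,W); sL=40/269, sR=40/389; mL=20940/104641, mR=10180/104641; mL+mR=80/269 → advance +1; mR−mL=-40/389 → turn -1·90°
n=3: pose=(4,3,N); sL=4/37, sR=20/229; mL=1286/8473, mR=546/8473; mL+mR=8/37 → advance +1; mR−mL=-20/229 → turn -1·90°

0 40/493 8/73 4892/35989 948/35989 4 4 E
1 5/49 5/37 615/3626 125/3626 5 4 S
2 40/269 40/389 20940/104641 10180/104641 5 3 W
3 4/37 20/229 1286/8473 546/8473 4 3 N
final 4 4 E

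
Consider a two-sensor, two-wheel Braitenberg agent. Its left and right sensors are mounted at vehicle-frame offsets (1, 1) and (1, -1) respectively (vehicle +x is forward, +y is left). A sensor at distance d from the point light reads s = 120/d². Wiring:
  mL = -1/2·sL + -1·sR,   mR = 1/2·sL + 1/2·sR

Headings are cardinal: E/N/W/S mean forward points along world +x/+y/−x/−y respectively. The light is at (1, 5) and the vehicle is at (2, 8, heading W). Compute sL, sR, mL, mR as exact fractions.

left sensor world pos  = (1, 7); dL² = 4
right sensor world pos = (1, 9); dR² = 16
sL = 120/4 = 30
sR = 120/16 = 15/2
mL = -1/2·sL + -1·sR = -45/2
mR = 1/2·sL + 1/2·sR = 75/4

30 15/2 -45/2 75/4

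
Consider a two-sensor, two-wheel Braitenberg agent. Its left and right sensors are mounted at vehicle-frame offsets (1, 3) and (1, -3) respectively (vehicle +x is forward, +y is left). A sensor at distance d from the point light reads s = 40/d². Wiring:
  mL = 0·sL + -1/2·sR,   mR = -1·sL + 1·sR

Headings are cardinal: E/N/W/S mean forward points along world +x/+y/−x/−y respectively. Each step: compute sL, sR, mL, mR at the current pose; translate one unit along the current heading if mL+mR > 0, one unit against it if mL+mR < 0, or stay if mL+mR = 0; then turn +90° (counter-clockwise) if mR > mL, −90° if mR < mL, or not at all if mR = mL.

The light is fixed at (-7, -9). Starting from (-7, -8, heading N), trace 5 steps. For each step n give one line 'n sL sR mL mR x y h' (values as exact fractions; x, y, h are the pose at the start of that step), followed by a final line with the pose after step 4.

n=0: pose=(-7,-8,N); sL=40/13, sR=40/13; mL=-20/13, mR=0; mL+mR=-20/13 → advance -1; mR−mL=20/13 → turn +1·90°
n=1: pose=(-7,-9,W); sL=4, sR=4; mL=-2, mR=0; mL+mR=-2 → advance -1; mR−mL=2 → turn +1·90°
n=2: pose=(-6,-9,S); sL=40/17, sR=8; mL=-4, mR=96/17; mL+mR=28/17 → advance +1; mR−mL=164/17 → turn +1·90°
n=3: pose=(-6,-10,E); sL=5, sR=2; mL=-1, mR=-3; mL+mR=-4 → advance -1; mR−mL=-2 → turn -1·90°
n=4: pose=(-7,-10,S); sL=40/13, sR=40/13; mL=-20/13, mR=0; mL+mR=-20/13 → advance -1; mR−mL=20/13 → turn +1·90°

0 40/13 40/13 -20/13 0 -7 -8 N
1 4 4 -2 0 -7 -9 W
2 40/17 8 -4 96/17 -6 -9 S
3 5 2 -1 -3 -6 -10 E
4 40/13 40/13 -20/13 0 -7 -10 S
final -7 -9 E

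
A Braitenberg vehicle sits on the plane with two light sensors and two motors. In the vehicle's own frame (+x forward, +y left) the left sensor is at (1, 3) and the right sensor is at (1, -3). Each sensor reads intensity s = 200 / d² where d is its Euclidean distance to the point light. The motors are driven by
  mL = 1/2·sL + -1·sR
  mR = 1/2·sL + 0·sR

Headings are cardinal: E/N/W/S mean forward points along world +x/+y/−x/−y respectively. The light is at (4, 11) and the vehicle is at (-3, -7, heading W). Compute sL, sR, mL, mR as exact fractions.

40/101 200/289 -14420/29189 20/101

left sensor world pos  = (-4, -10); dL² = 505
right sensor world pos = (-4, -4); dR² = 289
sL = 200/505 = 40/101
sR = 200/289 = 200/289
mL = 1/2·sL + -1·sR = -14420/29189
mR = 1/2·sL + 0·sR = 20/101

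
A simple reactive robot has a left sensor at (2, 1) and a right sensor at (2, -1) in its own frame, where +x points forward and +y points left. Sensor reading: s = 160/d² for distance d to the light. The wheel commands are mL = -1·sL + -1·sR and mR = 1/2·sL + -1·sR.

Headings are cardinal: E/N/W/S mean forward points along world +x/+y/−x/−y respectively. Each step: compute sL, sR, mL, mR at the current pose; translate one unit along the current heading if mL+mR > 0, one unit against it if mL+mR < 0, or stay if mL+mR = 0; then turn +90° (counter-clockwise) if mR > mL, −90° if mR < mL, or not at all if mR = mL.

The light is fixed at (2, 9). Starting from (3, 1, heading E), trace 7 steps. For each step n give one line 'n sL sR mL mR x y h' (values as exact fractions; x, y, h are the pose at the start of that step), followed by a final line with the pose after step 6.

n=0: pose=(3,1,E); sL=80/29, sR=16/9; mL=-1184/261, mR=-104/261; mL+mR=-1288/261 → advance -1; mR−mL=120/29 → turn +1·90°
n=1: pose=(2,1,N); sL=160/37, sR=160/37; mL=-320/37, mR=-80/37; mL+mR=-400/37 → advance -1; mR−mL=240/37 → turn +1·90°
n=2: pose=(2,0,W); sL=20/13, sR=40/17; mL=-860/221, mR=-350/221; mL+mR=-1210/221 → advance -1; mR−mL=30/13 → turn +1·90°
n=3: pose=(3,0,S); sL=32/25, sR=160/121; mL=-7872/3025, mR=-2064/3025; mL+mR=-9936/3025 → advance -1; mR−mL=48/25 → turn +1·90°
n=4: pose=(3,1,E); sL=80/29, sR=16/9; mL=-1184/261, mR=-104/261; mL+mR=-1288/261 → advance -1; mR−mL=120/29 → turn +1·90°
n=5: pose=(2,1,N); sL=160/37, sR=160/37; mL=-320/37, mR=-80/37; mL+mR=-400/37 → advance -1; mR−mL=240/37 → turn +1·90°
n=6: pose=(2,0,W); sL=20/13, sR=40/17; mL=-860/221, mR=-350/221; mL+mR=-1210/221 → advance -1; mR−mL=30/13 → turn +1·90°

0 80/29 16/9 -1184/261 -104/261 3 1 E
1 160/37 160/37 -320/37 -80/37 2 1 N
2 20/13 40/17 -860/221 -350/221 2 0 W
3 32/25 160/121 -7872/3025 -2064/3025 3 0 S
4 80/29 16/9 -1184/261 -104/261 3 1 E
5 160/37 160/37 -320/37 -80/37 2 1 N
6 20/13 40/17 -860/221 -350/221 2 0 W
final 3 0 S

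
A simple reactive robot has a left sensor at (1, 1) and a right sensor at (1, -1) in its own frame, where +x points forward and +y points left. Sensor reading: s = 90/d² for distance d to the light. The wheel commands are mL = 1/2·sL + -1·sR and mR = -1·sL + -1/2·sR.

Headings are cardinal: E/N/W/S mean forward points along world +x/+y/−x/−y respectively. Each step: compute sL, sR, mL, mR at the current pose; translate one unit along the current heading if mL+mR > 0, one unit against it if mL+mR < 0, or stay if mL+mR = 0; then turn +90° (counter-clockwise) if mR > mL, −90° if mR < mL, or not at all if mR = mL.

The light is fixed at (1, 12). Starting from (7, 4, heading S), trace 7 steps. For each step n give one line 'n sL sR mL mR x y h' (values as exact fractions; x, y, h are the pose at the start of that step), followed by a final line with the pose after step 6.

n=0: pose=(7,4,S); sL=9/13, sR=45/53; mL=-693/1378, mR=-1539/1378; mL+mR=-1116/689 → advance -1; mR−mL=-423/689 → turn -1·90°
n=1: pose=(7,5,W); sL=90/89, sR=90/61; mL=-5265/5429, mR=-9495/5429; mL+mR=-14760/5429 → advance -1; mR−mL=-4230/5429 → turn -1·90°
n=2: pose=(8,5,N); sL=5/4, sR=9/10; mL=-11/40, mR=-17/10; mL+mR=-79/40 → advance -1; mR−mL=-57/40 → turn -1·90°
n=3: pose=(8,4,E); sL=90/113, sR=18/29; mL=-729/3277, mR=-3627/3277; mL+mR=-4356/3277 → advance -1; mR−mL=-2898/3277 → turn -1·90°
n=4: pose=(7,4,S); sL=9/13, sR=45/53; mL=-693/1378, mR=-1539/1378; mL+mR=-1116/689 → advance -1; mR−mL=-423/689 → turn -1·90°
n=5: pose=(7,5,W); sL=90/89, sR=90/61; mL=-5265/5429, mR=-9495/5429; mL+mR=-14760/5429 → advance -1; mR−mL=-4230/5429 → turn -1·90°
n=6: pose=(8,5,N); sL=5/4, sR=9/10; mL=-11/40, mR=-17/10; mL+mR=-79/40 → advance -1; mR−mL=-57/40 → turn -1·90°

0 9/13 45/53 -693/1378 -1539/1378 7 4 S
1 90/89 90/61 -5265/5429 -9495/5429 7 5 W
2 5/4 9/10 -11/40 -17/10 8 5 N
3 90/113 18/29 -729/3277 -3627/3277 8 4 E
4 9/13 45/53 -693/1378 -1539/1378 7 4 S
5 90/89 90/61 -5265/5429 -9495/5429 7 5 W
6 5/4 9/10 -11/40 -17/10 8 5 N
final 8 4 E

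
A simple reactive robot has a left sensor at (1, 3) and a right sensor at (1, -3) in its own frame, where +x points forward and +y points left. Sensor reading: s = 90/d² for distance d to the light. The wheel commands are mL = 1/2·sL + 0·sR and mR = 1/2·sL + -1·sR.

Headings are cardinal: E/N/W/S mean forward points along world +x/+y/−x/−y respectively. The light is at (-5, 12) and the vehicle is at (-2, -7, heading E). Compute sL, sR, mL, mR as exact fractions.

left sensor world pos  = (-1, -4); dL² = 272
right sensor world pos = (-1, -10); dR² = 500
sL = 90/272 = 45/136
sR = 90/500 = 9/50
mL = 1/2·sL + 0·sR = 45/272
mR = 1/2·sL + -1·sR = -99/6800

45/136 9/50 45/272 -99/6800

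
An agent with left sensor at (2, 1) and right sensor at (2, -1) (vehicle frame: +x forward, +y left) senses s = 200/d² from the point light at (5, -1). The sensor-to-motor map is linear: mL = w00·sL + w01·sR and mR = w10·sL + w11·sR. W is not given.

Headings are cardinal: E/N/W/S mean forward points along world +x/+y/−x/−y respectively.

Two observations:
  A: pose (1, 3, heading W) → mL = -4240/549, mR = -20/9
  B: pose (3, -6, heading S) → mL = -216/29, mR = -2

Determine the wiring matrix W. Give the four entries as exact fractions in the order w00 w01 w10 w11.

-1 -1 -1/2 0

obs A: pose=(1,3,W) → sL=40/9, sR=200/61, mL=-4240/549, mR=-20/9
obs B: pose=(3,-6,S) → sL=4, sR=100/29, mL=-216/29, mR=-2
sensor matrix S = [[40/9, 200/61], [4, 100/29]]; det S = 35200/15921
solve [mL_A; mL_B] = S·[w00; w01] and [mR_A; mR_B] = S·[w10; w11]:
  w00 = -1, w01 = -1, w10 = -1/2, w11 = 0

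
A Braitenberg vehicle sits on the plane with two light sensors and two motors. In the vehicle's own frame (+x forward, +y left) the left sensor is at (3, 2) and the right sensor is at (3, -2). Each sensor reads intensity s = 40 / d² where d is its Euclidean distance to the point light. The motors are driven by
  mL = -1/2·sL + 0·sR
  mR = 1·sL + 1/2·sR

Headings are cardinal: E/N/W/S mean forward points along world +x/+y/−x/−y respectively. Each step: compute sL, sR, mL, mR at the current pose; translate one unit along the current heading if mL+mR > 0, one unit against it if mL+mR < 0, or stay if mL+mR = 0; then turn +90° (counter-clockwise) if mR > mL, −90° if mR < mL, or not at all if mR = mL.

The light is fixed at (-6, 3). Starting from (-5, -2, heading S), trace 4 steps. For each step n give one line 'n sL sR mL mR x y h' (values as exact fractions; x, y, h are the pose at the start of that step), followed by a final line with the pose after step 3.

n=0: pose=(-5,-2,S); sL=40/73, sR=8/13; mL=-20/73, mR=812/949; mL+mR=552/949 → advance +1; mR−mL=1072/949 → turn +1·90°
n=1: pose=(-5,-3,E); sL=5/4, sR=1/2; mL=-5/8, mR=3/2; mL+mR=7/8 → advance +1; mR−mL=17/8 → turn +1·90°
n=2: pose=(-4,-3,N); sL=40/9, sR=8/5; mL=-20/9, mR=236/45; mL+mR=136/45 → advance +1; mR−mL=112/15 → turn +1·90°
n=3: pose=(-4,-2,W); sL=4/5, sR=4; mL=-2/5, mR=14/5; mL+mR=12/5 → advance +1; mR−mL=16/5 → turn +1·90°

0 40/73 8/13 -20/73 812/949 -5 -2 S
1 5/4 1/2 -5/8 3/2 -5 -3 E
2 40/9 8/5 -20/9 236/45 -4 -3 N
3 4/5 4 -2/5 14/5 -4 -2 W
final -5 -2 S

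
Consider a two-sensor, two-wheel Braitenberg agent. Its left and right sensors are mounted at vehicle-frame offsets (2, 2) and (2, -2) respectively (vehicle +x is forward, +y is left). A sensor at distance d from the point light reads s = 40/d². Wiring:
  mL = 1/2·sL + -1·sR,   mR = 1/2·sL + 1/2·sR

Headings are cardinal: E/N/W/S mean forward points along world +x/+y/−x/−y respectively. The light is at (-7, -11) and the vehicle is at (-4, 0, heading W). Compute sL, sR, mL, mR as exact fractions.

20/41 4/17 6/697 252/697

left sensor world pos  = (-6, -2); dL² = 82
right sensor world pos = (-6, 2); dR² = 170
sL = 40/82 = 20/41
sR = 40/170 = 4/17
mL = 1/2·sL + -1·sR = 6/697
mR = 1/2·sL + 1/2·sR = 252/697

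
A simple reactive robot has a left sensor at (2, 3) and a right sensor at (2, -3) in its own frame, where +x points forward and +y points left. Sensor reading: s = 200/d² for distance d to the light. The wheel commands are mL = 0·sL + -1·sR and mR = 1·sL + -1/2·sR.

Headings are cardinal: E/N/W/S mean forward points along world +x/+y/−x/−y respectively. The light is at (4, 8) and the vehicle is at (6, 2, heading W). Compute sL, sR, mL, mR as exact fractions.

left sensor world pos  = (4, -1); dL² = 81
right sensor world pos = (4, 5); dR² = 9
sL = 200/81 = 200/81
sR = 200/9 = 200/9
mL = 0·sL + -1·sR = -200/9
mR = 1·sL + -1/2·sR = -700/81

200/81 200/9 -200/9 -700/81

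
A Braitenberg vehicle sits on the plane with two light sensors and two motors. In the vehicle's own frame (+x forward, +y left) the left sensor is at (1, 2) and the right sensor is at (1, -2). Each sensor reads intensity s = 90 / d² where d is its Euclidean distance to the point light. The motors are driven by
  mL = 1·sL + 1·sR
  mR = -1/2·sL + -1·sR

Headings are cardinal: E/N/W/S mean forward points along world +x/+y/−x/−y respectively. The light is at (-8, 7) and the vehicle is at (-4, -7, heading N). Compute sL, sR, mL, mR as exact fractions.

90/173 18/41 6804/7093 -4959/7093

left sensor world pos  = (-6, -6); dL² = 173
right sensor world pos = (-2, -6); dR² = 205
sL = 90/173 = 90/173
sR = 90/205 = 18/41
mL = 1·sL + 1·sR = 6804/7093
mR = -1/2·sL + -1·sR = -4959/7093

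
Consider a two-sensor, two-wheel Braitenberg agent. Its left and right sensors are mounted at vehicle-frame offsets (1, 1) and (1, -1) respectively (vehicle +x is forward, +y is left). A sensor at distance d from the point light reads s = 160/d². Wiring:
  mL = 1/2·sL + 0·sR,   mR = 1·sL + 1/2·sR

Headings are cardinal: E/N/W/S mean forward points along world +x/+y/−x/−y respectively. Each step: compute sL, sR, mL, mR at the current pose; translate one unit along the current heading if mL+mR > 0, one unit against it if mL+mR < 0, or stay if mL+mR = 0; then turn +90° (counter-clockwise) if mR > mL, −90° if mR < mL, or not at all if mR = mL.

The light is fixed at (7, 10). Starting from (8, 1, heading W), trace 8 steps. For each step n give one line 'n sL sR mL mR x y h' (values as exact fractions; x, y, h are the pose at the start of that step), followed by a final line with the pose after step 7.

n=0: pose=(8,1,W); sL=8/5, sR=5/2; mL=4/5, mR=57/20; mL+mR=73/20 → advance +1; mR−mL=41/20 → turn +1·90°
n=1: pose=(7,1,S); sL=160/101, sR=160/101; mL=80/101, mR=240/101; mL+mR=320/101 → advance +1; mR−mL=160/101 → turn +1·90°
n=2: pose=(7,0,E); sL=80/41, sR=80/61; mL=40/41, mR=6520/2501; mL+mR=8960/2501 → advance +1; mR−mL=4080/2501 → turn +1·90°
n=3: pose=(8,0,N); sL=160/81, sR=32/17; mL=80/81, mR=4016/1377; mL+mR=1792/459 → advance +1; mR−mL=2656/1377 → turn +1·90°
n=4: pose=(8,1,W); sL=8/5, sR=5/2; mL=4/5, mR=57/20; mL+mR=73/20 → advance +1; mR−mL=41/20 → turn +1·90°
n=5: pose=(7,1,S); sL=160/101, sR=160/101; mL=80/101, mR=240/101; mL+mR=320/101 → advance +1; mR−mL=160/101 → turn +1·90°
n=6: pose=(7,0,E); sL=80/41, sR=80/61; mL=40/41, mR=6520/2501; mL+mR=8960/2501 → advance +1; mR−mL=4080/2501 → turn +1·90°
n=7: pose=(8,0,N); sL=160/81, sR=32/17; mL=80/81, mR=4016/1377; mL+mR=1792/459 → advance +1; mR−mL=2656/1377 → turn +1·90°

0 8/5 5/2 4/5 57/20 8 1 W
1 160/101 160/101 80/101 240/101 7 1 S
2 80/41 80/61 40/41 6520/2501 7 0 E
3 160/81 32/17 80/81 4016/1377 8 0 N
4 8/5 5/2 4/5 57/20 8 1 W
5 160/101 160/101 80/101 240/101 7 1 S
6 80/41 80/61 40/41 6520/2501 7 0 E
7 160/81 32/17 80/81 4016/1377 8 0 N
final 8 1 W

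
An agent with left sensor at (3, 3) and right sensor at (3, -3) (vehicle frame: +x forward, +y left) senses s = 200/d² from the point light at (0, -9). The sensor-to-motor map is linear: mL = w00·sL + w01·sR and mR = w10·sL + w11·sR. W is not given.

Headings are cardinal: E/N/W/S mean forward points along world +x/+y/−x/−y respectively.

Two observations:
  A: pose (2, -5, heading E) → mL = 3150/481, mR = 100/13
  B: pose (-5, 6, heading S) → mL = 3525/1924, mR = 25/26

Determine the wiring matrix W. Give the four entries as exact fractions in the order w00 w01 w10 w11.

obs A: pose=(2,-5,E) → sL=100/37, sR=100/13, mL=3150/481, mR=100/13
obs B: pose=(-5,6,S) → sL=50/37, sR=25/26, mL=3525/1924, mR=25/26
sensor matrix S = [[100/37, 100/13], [50/37, 25/26]]; det S = -3750/481
solve [mL_A; mL_B] = S·[w00; w01] and [mR_A; mR_B] = S·[w10; w11]:
  w00 = 1, w01 = 1/2, w10 = 0, w11 = 1

1 1/2 0 1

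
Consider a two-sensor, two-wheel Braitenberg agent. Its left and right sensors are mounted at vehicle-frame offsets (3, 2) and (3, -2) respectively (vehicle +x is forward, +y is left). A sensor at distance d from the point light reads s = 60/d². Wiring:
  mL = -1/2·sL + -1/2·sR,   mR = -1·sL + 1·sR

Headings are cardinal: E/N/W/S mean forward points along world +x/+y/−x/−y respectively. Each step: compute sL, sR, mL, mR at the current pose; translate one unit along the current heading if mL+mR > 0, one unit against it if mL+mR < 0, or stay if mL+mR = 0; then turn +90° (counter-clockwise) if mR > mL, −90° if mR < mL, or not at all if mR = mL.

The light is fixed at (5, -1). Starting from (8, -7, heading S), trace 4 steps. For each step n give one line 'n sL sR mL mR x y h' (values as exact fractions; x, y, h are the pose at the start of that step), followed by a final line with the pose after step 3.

0 30/53 30/41 -1410/2173 360/2173 8 -7 S
1 4/3 12/17 -52/51 -32/51 8 -6 E
2 15 3 -9 -12 7 -6 N
3 60/41 60/89 -3900/3649 -2880/3649 7 -7 E
final 6 -7 N

n=0: pose=(8,-7,S); sL=30/53, sR=30/41; mL=-1410/2173, mR=360/2173; mL+mR=-1050/2173 → advance -1; mR−mL=1770/2173 → turn +1·90°
n=1: pose=(8,-6,E); sL=4/3, sR=12/17; mL=-52/51, mR=-32/51; mL+mR=-28/17 → advance -1; mR−mL=20/51 → turn +1·90°
n=2: pose=(7,-6,N); sL=15, sR=3; mL=-9, mR=-12; mL+mR=-21 → advance -1; mR−mL=-3 → turn -1·90°
n=3: pose=(7,-7,E); sL=60/41, sR=60/89; mL=-3900/3649, mR=-2880/3649; mL+mR=-6780/3649 → advance -1; mR−mL=1020/3649 → turn +1·90°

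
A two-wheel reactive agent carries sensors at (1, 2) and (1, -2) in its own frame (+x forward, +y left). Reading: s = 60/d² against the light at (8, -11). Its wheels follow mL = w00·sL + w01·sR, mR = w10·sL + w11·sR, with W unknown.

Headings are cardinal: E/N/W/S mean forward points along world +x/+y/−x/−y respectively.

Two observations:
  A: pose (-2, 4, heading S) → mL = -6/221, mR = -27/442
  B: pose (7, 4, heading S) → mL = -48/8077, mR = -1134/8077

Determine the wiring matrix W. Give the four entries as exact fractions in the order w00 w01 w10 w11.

-1/2 1/2 1/2 -1

obs A: pose=(-2,4,S) → sL=3/13, sR=3/17, mL=-6/221, mR=-27/442
obs B: pose=(7,4,S) → sL=60/197, sR=12/41, mL=-48/8077, mR=-1134/8077
sensor matrix S = [[3/13, 3/17], [60/197, 12/41]]; det S = 24624/1785017
solve [mL_A; mL_B] = S·[w00; w01] and [mR_A; mR_B] = S·[w10; w11]:
  w00 = -1/2, w01 = 1/2, w10 = 1/2, w11 = -1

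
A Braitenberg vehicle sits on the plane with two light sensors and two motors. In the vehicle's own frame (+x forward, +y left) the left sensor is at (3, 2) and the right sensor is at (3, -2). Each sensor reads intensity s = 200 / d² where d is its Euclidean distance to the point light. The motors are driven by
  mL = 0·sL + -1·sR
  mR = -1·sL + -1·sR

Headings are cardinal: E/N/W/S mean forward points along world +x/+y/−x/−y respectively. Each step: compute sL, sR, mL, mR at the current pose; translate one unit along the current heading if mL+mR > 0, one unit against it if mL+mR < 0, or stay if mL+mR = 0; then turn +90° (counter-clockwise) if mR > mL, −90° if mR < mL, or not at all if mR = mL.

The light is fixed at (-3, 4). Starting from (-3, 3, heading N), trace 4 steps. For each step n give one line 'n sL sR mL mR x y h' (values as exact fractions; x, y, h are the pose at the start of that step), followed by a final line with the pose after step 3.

0 25 25 -25 -50 -3 3 N
1 200/9 8 -8 -272/9 -3 2 E
2 100/13 100/17 -100/17 -3000/221 -4 2 S
3 8 200/17 -200/17 -336/17 -4 3 W
final -3 3 N

n=0: pose=(-3,3,N); sL=25, sR=25; mL=-25, mR=-50; mL+mR=-75 → advance -1; mR−mL=-25 → turn -1·90°
n=1: pose=(-3,2,E); sL=200/9, sR=8; mL=-8, mR=-272/9; mL+mR=-344/9 → advance -1; mR−mL=-200/9 → turn -1·90°
n=2: pose=(-4,2,S); sL=100/13, sR=100/17; mL=-100/17, mR=-3000/221; mL+mR=-4300/221 → advance -1; mR−mL=-100/13 → turn -1·90°
n=3: pose=(-4,3,W); sL=8, sR=200/17; mL=-200/17, mR=-336/17; mL+mR=-536/17 → advance -1; mR−mL=-8 → turn -1·90°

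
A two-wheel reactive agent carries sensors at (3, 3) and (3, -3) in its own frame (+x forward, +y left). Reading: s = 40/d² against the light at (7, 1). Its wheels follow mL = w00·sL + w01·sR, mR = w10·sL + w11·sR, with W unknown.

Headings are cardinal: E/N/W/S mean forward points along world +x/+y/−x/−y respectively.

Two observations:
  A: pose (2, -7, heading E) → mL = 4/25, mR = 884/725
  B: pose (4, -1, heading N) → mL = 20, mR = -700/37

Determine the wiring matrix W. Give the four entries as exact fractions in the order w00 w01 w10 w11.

obs A: pose=(2,-7,E) → sL=40/29, sR=8/25, mL=4/25, mR=884/725
obs B: pose=(4,-1,N) → sL=40/37, sR=40, mL=20, mR=-700/37
sensor matrix S = [[40/29, 8/25], [40/37, 40]]; det S = 294144/5365
solve [mL_A; mL_B] = S·[w00; w01] and [mR_A; mR_B] = S·[w10; w11]:
  w00 = 0, w01 = 1/2, w10 = 1, w11 = -1/2

0 1/2 1 -1/2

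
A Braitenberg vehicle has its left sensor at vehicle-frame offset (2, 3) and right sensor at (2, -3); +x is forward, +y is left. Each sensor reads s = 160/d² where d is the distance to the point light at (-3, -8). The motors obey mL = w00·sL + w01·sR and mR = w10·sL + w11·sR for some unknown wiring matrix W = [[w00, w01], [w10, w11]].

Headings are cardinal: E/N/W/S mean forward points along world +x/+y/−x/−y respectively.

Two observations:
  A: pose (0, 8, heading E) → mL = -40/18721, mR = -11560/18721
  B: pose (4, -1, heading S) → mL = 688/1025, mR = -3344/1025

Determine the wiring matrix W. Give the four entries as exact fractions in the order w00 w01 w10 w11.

obs A: pose=(0,8,E) → sL=80/193, sR=80/97, mL=-40/18721, mR=-11560/18721
obs B: pose=(4,-1,S) → sL=32/25, sR=160/41, mL=688/1025, mR=-3344/1025
sensor matrix S = [[80/193, 80/97], [32/25, 160/41]]; det S = 2156544/3837805
solve [mL_A; mL_B] = S·[w00; w01] and [mR_A; mR_B] = S·[w10; w11]:
  w00 = -1, w01 = 1/2, w10 = 1/2, w11 = -1

-1 1/2 1/2 -1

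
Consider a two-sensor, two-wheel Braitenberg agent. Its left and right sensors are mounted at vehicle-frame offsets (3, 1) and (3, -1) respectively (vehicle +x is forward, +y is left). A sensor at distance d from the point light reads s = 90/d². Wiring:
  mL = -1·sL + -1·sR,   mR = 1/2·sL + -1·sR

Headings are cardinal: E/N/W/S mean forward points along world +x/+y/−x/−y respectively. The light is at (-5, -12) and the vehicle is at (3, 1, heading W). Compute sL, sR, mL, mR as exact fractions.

90/169 90/221 -2700/2873 -405/2873

left sensor world pos  = (0, 0); dL² = 169
right sensor world pos = (0, 2); dR² = 221
sL = 90/169 = 90/169
sR = 90/221 = 90/221
mL = -1·sL + -1·sR = -2700/2873
mR = 1/2·sL + -1·sR = -405/2873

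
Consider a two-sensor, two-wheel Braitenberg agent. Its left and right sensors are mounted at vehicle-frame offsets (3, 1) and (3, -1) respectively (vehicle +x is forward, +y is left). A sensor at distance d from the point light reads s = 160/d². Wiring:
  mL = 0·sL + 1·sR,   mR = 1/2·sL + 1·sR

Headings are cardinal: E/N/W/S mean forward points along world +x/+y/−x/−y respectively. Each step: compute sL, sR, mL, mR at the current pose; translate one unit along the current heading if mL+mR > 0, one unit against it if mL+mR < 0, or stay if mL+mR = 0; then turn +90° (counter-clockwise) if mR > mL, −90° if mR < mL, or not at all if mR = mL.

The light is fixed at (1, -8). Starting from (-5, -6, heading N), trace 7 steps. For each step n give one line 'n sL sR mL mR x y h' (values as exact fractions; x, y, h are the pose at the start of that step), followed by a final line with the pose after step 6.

0 80/37 16/5 16/5 792/185 -5 -6 N
1 32/17 160/97 160/97 4272/1649 -5 -5 W
2 40/9 5/2 5/2 85/18 -6 -5 S
3 32/5 160/17 160/17 1072/85 -6 -6 E
4 80/37 16/5 16/5 792/185 -5 -6 N
5 32/17 160/97 160/97 4272/1649 -5 -5 W
6 40/9 5/2 5/2 85/18 -6 -5 S
final -6 -6 E

n=0: pose=(-5,-6,N); sL=80/37, sR=16/5; mL=16/5, mR=792/185; mL+mR=1384/185 → advance +1; mR−mL=40/37 → turn +1·90°
n=1: pose=(-5,-5,W); sL=32/17, sR=160/97; mL=160/97, mR=4272/1649; mL+mR=6992/1649 → advance +1; mR−mL=16/17 → turn +1·90°
n=2: pose=(-6,-5,S); sL=40/9, sR=5/2; mL=5/2, mR=85/18; mL+mR=65/9 → advance +1; mR−mL=20/9 → turn +1·90°
n=3: pose=(-6,-6,E); sL=32/5, sR=160/17; mL=160/17, mR=1072/85; mL+mR=1872/85 → advance +1; mR−mL=16/5 → turn +1·90°
n=4: pose=(-5,-6,N); sL=80/37, sR=16/5; mL=16/5, mR=792/185; mL+mR=1384/185 → advance +1; mR−mL=40/37 → turn +1·90°
n=5: pose=(-5,-5,W); sL=32/17, sR=160/97; mL=160/97, mR=4272/1649; mL+mR=6992/1649 → advance +1; mR−mL=16/17 → turn +1·90°
n=6: pose=(-6,-5,S); sL=40/9, sR=5/2; mL=5/2, mR=85/18; mL+mR=65/9 → advance +1; mR−mL=20/9 → turn +1·90°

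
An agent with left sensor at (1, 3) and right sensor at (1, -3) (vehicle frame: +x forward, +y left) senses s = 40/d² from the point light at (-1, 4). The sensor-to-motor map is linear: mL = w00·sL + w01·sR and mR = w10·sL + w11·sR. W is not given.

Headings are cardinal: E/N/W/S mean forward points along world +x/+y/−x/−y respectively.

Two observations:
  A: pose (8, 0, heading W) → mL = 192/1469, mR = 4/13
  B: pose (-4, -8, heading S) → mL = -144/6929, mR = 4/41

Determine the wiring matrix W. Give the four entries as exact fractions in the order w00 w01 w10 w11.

obs A: pose=(8,0,W) → sL=40/113, sR=8/13, mL=192/1469, mR=4/13
obs B: pose=(-4,-8,S) → sL=40/169, sR=8/41, mL=-144/6929, mR=4/41
sensor matrix S = [[40/113, 8/13], [40/169, 8/41]]; det S = -779520/10178701
solve [mL_A; mL_B] = S·[w00; w01] and [mR_A; mR_B] = S·[w10; w11]:
  w00 = -1/2, w01 = 1/2, w10 = 0, w11 = 1/2

-1/2 1/2 0 1/2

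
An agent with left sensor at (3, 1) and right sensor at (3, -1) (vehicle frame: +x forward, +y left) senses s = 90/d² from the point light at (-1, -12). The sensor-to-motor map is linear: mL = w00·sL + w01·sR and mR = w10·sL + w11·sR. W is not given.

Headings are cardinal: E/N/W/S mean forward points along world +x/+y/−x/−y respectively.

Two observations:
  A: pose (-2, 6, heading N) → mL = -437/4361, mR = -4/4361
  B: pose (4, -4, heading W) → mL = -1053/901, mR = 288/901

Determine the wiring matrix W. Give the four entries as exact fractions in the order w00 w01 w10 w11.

-1 1/2 1/2 -1/2

obs A: pose=(-2,6,N) → sL=18/89, sR=10/49, mL=-437/4361, mR=-4/4361
obs B: pose=(4,-4,W) → sL=90/53, sR=18/17, mL=-1053/901, mR=288/901
sensor matrix S = [[18/89, 10/49], [90/53, 18/17]]; det S = -520272/3929261
solve [mL_A; mL_B] = S·[w00; w01] and [mR_A; mR_B] = S·[w10; w11]:
  w00 = -1, w01 = 1/2, w10 = 1/2, w11 = -1/2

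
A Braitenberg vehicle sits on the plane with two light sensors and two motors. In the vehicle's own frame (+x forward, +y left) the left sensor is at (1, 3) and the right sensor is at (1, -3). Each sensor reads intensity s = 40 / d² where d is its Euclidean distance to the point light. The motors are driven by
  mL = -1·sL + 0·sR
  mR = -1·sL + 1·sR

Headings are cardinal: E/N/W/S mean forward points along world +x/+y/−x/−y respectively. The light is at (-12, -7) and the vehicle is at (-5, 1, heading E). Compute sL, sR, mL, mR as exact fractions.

left sensor world pos  = (-4, 4); dL² = 185
right sensor world pos = (-4, -2); dR² = 89
sL = 40/185 = 8/37
sR = 40/89 = 40/89
mL = -1·sL + 0·sR = -8/37
mR = -1·sL + 1·sR = 768/3293

8/37 40/89 -8/37 768/3293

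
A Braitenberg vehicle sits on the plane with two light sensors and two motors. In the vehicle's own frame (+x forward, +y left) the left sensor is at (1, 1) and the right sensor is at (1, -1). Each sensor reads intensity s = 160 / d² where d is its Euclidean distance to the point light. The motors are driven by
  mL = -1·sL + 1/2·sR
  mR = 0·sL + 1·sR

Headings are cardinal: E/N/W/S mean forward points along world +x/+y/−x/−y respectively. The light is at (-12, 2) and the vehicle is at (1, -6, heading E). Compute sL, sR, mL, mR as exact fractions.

32/49 160/277 -4944/13573 160/277

left sensor world pos  = (2, -5); dL² = 245
right sensor world pos = (2, -7); dR² = 277
sL = 160/245 = 32/49
sR = 160/277 = 160/277
mL = -1·sL + 1/2·sR = -4944/13573
mR = 0·sL + 1·sR = 160/277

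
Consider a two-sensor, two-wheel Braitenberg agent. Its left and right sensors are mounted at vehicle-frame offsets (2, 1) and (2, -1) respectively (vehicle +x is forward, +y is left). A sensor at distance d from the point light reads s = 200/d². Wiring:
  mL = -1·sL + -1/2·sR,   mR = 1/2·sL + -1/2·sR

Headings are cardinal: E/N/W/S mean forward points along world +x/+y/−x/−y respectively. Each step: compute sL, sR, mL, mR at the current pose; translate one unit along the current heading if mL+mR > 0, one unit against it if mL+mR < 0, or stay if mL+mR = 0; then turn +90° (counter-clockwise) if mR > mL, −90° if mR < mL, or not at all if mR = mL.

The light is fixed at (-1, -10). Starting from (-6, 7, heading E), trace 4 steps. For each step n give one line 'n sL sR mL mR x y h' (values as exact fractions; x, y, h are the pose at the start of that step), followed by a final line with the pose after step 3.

0 200/333 40/53 -17260/17649 -1360/17649 -6 7 E
1 20/41 100/193 -5910/7913 -120/7913 -7 7 N
2 200/289 200/353 -99500/102017 6400/102017 -7 6 W
3 50/53 25/29 -4225/3074 125/3074 -6 6 S
final -6 7 E

n=0: pose=(-6,7,E); sL=200/333, sR=40/53; mL=-17260/17649, mR=-1360/17649; mL+mR=-18620/17649 → advance -1; mR−mL=100/111 → turn +1·90°
n=1: pose=(-7,7,N); sL=20/41, sR=100/193; mL=-5910/7913, mR=-120/7913; mL+mR=-6030/7913 → advance -1; mR−mL=30/41 → turn +1·90°
n=2: pose=(-7,6,W); sL=200/289, sR=200/353; mL=-99500/102017, mR=6400/102017; mL+mR=-93100/102017 → advance -1; mR−mL=300/289 → turn +1·90°
n=3: pose=(-6,6,S); sL=50/53, sR=25/29; mL=-4225/3074, mR=125/3074; mL+mR=-2050/1537 → advance -1; mR−mL=75/53 → turn +1·90°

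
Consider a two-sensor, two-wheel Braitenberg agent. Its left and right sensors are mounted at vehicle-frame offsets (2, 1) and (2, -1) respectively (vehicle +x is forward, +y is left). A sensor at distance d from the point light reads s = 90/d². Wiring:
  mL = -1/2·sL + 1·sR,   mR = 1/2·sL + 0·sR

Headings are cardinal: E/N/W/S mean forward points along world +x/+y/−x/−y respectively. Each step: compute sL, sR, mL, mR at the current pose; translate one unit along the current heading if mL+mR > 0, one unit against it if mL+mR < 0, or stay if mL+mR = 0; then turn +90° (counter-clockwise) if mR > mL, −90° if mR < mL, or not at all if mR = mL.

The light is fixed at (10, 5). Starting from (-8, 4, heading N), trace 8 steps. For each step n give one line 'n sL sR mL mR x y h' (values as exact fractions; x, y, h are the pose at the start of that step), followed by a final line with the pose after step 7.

n=0: pose=(-8,4,N); sL=45/181, sR=9/29; mL=1953/10498, mR=45/362; mL+mR=9/29 → advance +1; mR−mL=-324/5249 → turn -1·90°
n=1: pose=(-8,5,E); sL=90/257, sR=90/257; mL=45/257, mR=45/257; mL+mR=90/257 → advance +1; mR−mL=0 → turn +0·90°
n=2: pose=(-7,5,E); sL=45/113, sR=45/113; mL=45/226, mR=45/226; mL+mR=45/113 → advance +1; mR−mL=0 → turn +0·90°
n=3: pose=(-6,5,E); sL=90/197, sR=90/197; mL=45/197, mR=45/197; mL+mR=90/197 → advance +1; mR−mL=0 → turn +0·90°
n=4: pose=(-5,5,E); sL=9/17, sR=9/17; mL=9/34, mR=9/34; mL+mR=9/17 → advance +1; mR−mL=0 → turn +0·90°
n=5: pose=(-4,5,E); sL=18/29, sR=18/29; mL=9/29, mR=9/29; mL+mR=18/29 → advance +1; mR−mL=0 → turn +0·90°
n=6: pose=(-3,5,E); sL=45/61, sR=45/61; mL=45/122, mR=45/122; mL+mR=45/61 → advance +1; mR−mL=0 → turn +0·90°
n=7: pose=(-2,5,E); sL=90/101, sR=90/101; mL=45/101, mR=45/101; mL+mR=90/101 → advance +1; mR−mL=0 → turn +0·90°

0 45/181 9/29 1953/10498 45/362 -8 4 N
1 90/257 90/257 45/257 45/257 -8 5 E
2 45/113 45/113 45/226 45/226 -7 5 E
3 90/197 90/197 45/197 45/197 -6 5 E
4 9/17 9/17 9/34 9/34 -5 5 E
5 18/29 18/29 9/29 9/29 -4 5 E
6 45/61 45/61 45/122 45/122 -3 5 E
7 90/101 90/101 45/101 45/101 -2 5 E
final -1 5 E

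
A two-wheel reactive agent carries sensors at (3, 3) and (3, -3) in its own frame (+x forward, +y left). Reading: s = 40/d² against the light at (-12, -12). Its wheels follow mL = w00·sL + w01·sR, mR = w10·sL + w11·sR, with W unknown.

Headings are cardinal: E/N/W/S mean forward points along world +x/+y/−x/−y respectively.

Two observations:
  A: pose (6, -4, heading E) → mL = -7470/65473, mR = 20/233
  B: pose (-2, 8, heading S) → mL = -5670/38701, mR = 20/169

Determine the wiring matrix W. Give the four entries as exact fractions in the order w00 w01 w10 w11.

-1 -1/2 0 1

obs A: pose=(6,-4,E) → sL=20/281, sR=20/233, mL=-7470/65473, mR=20/233
obs B: pose=(-2,8,S) → sL=20/229, sR=20/169, mL=-5670/38701, mR=20/169
sensor matrix S = [[20/281, 20/233], [20/229, 20/169]]; det S = 2347200/2533870573
solve [mL_A; mL_B] = S·[w00; w01] and [mR_A; mR_B] = S·[w10; w11]:
  w00 = -1, w01 = -1/2, w10 = 0, w11 = 1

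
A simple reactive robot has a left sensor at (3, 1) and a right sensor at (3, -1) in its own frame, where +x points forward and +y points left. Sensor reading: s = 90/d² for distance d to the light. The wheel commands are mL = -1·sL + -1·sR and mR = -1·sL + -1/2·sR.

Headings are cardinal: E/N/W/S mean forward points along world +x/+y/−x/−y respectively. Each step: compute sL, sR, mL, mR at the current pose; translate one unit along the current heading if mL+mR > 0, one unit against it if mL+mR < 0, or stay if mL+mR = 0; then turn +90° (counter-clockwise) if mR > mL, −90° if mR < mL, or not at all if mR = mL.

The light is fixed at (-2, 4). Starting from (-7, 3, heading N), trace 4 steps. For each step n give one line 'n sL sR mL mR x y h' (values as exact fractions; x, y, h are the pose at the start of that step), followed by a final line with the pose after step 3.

0 9/4 9/2 -27/4 -9/2 -7 3 N
1 90/73 18/13 -2484/949 -1827/949 -7 2 W
2 45/17 9/5 -378/85 -603/170 -6 2 S
3 90 18 -108 -99 -6 3 E
final -7 3 N

n=0: pose=(-7,3,N); sL=9/4, sR=9/2; mL=-27/4, mR=-9/2; mL+mR=-45/4 → advance -1; mR−mL=9/4 → turn +1·90°
n=1: pose=(-7,2,W); sL=90/73, sR=18/13; mL=-2484/949, mR=-1827/949; mL+mR=-4311/949 → advance -1; mR−mL=9/13 → turn +1·90°
n=2: pose=(-6,2,S); sL=45/17, sR=9/5; mL=-378/85, mR=-603/170; mL+mR=-1359/170 → advance -1; mR−mL=9/10 → turn +1·90°
n=3: pose=(-6,3,E); sL=90, sR=18; mL=-108, mR=-99; mL+mR=-207 → advance -1; mR−mL=9 → turn +1·90°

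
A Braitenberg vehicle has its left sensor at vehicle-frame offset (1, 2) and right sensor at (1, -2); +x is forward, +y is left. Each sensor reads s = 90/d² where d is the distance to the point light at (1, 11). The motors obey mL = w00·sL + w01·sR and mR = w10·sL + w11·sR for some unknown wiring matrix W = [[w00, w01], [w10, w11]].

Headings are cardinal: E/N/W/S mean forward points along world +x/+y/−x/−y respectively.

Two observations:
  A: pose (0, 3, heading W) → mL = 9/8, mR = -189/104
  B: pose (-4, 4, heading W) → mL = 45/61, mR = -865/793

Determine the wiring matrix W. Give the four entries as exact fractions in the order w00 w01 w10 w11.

0 1/2 1/2 -1

obs A: pose=(0,3,W) → sL=45/52, sR=9/4, mL=9/8, mR=-189/104
obs B: pose=(-4,4,W) → sL=10/13, sR=90/61, mL=45/61, mR=-865/793
sensor matrix S = [[45/52, 9/4], [10/13, 90/61]]; det S = -360/793
solve [mL_A; mL_B] = S·[w00; w01] and [mR_A; mR_B] = S·[w10; w11]:
  w00 = 0, w01 = 1/2, w10 = 1/2, w11 = -1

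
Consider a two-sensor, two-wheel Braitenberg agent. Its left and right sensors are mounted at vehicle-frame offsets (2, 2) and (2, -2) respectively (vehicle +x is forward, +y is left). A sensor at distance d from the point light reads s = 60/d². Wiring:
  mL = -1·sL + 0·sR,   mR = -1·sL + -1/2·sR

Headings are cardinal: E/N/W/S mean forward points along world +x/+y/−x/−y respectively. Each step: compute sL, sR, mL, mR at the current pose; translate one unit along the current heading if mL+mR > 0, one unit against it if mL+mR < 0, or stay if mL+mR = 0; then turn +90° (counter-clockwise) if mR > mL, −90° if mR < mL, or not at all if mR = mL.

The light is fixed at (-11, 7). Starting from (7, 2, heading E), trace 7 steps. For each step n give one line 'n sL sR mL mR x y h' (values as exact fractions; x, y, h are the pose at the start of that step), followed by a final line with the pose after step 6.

0 60/409 60/449 -60/409 -39210/183641 7 2 E
1 6/41 30/137 -6/41 -1437/5617 6 2 S
2 20/87 60/229 -20/87 -7190/19923 6 3 W
3 3/13 15/101 -3/13 -801/2626 7 3 N
4 60/409 60/449 -60/409 -39210/183641 7 2 E
5 6/41 30/137 -6/41 -1437/5617 6 2 S
6 20/87 60/229 -20/87 -7190/19923 6 3 W
final 7 3 N

n=0: pose=(7,2,E); sL=60/409, sR=60/449; mL=-60/409, mR=-39210/183641; mL+mR=-66150/183641 → advance -1; mR−mL=-30/449 → turn -1·90°
n=1: pose=(6,2,S); sL=6/41, sR=30/137; mL=-6/41, mR=-1437/5617; mL+mR=-2259/5617 → advance -1; mR−mL=-15/137 → turn -1·90°
n=2: pose=(6,3,W); sL=20/87, sR=60/229; mL=-20/87, mR=-7190/19923; mL+mR=-11770/19923 → advance -1; mR−mL=-30/229 → turn -1·90°
n=3: pose=(7,3,N); sL=3/13, sR=15/101; mL=-3/13, mR=-801/2626; mL+mR=-1407/2626 → advance -1; mR−mL=-15/202 → turn -1·90°
n=4: pose=(7,2,E); sL=60/409, sR=60/449; mL=-60/409, mR=-39210/183641; mL+mR=-66150/183641 → advance -1; mR−mL=-30/449 → turn -1·90°
n=5: pose=(6,2,S); sL=6/41, sR=30/137; mL=-6/41, mR=-1437/5617; mL+mR=-2259/5617 → advance -1; mR−mL=-15/137 → turn -1·90°
n=6: pose=(6,3,W); sL=20/87, sR=60/229; mL=-20/87, mR=-7190/19923; mL+mR=-11770/19923 → advance -1; mR−mL=-30/229 → turn -1·90°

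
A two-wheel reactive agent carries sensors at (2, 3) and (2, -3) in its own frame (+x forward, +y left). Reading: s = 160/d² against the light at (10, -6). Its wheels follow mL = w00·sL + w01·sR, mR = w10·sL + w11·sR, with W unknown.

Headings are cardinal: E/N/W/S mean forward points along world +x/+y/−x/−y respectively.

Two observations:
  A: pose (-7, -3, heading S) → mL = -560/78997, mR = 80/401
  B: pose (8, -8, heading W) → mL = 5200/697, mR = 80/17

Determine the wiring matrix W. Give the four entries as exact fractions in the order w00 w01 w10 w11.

obs A: pose=(-7,-3,S) → sL=160/197, sR=160/401, mL=-560/78997, mR=80/401
obs B: pose=(8,-8,W) → sL=160/41, sR=160/17, mL=5200/697, mR=80/17
sensor matrix S = [[160/197, 160/401], [160/41, 160/17]]; det S = 335155200/55060909
solve [mL_A; mL_B] = S·[w00; w01] and [mR_A; mR_B] = S·[w10; w11]:
  w00 = -1/2, w01 = 1, w10 = 0, w11 = 1/2

-1/2 1 0 1/2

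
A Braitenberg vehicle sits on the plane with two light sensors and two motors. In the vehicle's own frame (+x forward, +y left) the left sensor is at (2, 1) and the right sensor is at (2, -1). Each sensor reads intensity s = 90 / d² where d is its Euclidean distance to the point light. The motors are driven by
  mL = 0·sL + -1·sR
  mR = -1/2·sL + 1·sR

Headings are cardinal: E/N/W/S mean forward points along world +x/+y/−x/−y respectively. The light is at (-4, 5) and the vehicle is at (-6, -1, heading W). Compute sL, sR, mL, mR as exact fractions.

left sensor world pos  = (-8, -2); dL² = 65
right sensor world pos = (-8, 0); dR² = 41
sL = 90/65 = 18/13
sR = 90/41 = 90/41
mL = 0·sL + -1·sR = -90/41
mR = -1/2·sL + 1·sR = 801/533

18/13 90/41 -90/41 801/533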